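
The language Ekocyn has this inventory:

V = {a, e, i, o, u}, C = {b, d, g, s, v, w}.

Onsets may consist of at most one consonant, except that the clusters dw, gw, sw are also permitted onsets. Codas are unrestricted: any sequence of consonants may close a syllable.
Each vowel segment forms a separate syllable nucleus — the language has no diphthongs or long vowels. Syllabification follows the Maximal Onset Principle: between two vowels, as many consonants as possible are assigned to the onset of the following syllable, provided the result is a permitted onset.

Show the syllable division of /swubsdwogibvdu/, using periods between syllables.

The vowels are u, o, i, u — 4 nuclei, so 4 syllables.
/u…o/ gap (V1→V2): /bsdw/; trying suffixes from longest down, /dw/ is the first permitted one, so coda /bs/ | onset /dw/.
/o…i/ gap (V2→V3): just /g/ — single C goes to the following onset.
/i…u/ gap (V3→V4): /bvd/ splits as /bv/ + /d/ (/d/ is the longest suffix that is a licit onset).

swubs.dwo.gibv.du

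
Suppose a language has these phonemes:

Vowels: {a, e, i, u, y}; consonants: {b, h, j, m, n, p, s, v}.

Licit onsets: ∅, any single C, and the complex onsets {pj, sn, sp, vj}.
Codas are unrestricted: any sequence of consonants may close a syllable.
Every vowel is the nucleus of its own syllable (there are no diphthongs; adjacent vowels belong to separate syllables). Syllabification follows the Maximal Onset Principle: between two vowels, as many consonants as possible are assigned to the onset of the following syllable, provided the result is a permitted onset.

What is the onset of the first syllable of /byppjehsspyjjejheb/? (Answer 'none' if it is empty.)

Vowels present: y, e, y, e, e; each is a nucleus, giving 5 syllables.
V1 /y/ – V2 /e/: /ppj/; trying suffixes from longest down, /pj/ is the first permitted one, so coda /p/ | onset /pj/.
V2 /e/ – V3 /y/: /hssp/ splits as /hs/ + /sp/ (/sp/ is the longest suffix that is a licit onset).
V3 /y/ – V4 /e/: /jj/ — longest licit onset from the right is /j/, leaving /j/ as coda.
V4 /e/ – V5 /e/: /jh/; trying suffixes from longest down, /h/ is the first permitted one, so coda /j/ | onset /h/.
Syllabification: byp.pjehs.spyj.jej.heb.
Syllable 1 is /byp/: onset /b/, nucleus /y/, coda /p/.

b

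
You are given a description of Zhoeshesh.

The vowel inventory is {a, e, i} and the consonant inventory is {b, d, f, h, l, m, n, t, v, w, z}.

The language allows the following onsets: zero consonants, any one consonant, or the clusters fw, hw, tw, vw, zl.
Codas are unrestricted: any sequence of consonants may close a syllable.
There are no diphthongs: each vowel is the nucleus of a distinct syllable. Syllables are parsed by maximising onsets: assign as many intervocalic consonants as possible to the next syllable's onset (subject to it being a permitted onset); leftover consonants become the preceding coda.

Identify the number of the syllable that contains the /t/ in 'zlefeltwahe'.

Nuclei (vowels): e, e, a, e → 4 syllables.
σ1/σ2 boundary: /f/ → onset of the next syllable (single consonants are always licit onsets).
σ2/σ3 boundary: /ltw/ — longest licit onset from the right is /tw/, leaving /l/ as coda.
σ3/σ4 boundary: /h/ is a single consonant, so it becomes the next onset.
Putting it together: zle.fel.twa.he.
The /t/ is in the onset of syllable 3 (/twa/).

3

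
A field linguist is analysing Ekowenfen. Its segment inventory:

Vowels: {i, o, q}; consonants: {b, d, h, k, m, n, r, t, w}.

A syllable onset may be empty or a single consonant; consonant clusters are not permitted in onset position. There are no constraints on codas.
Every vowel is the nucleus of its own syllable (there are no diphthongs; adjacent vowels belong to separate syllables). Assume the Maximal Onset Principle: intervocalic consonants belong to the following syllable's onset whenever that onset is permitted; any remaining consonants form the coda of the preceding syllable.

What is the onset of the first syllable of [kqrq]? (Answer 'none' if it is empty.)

k

Vowels present: q, q; each is a nucleus, giving 2 syllables.
σ1/σ2 boundary: /r/ → onset of the next syllable (single consonants are always licit onsets).
Result: kq.rq.
Syllable 1 is /kq/: onset /k/, nucleus /q/, coda ∅.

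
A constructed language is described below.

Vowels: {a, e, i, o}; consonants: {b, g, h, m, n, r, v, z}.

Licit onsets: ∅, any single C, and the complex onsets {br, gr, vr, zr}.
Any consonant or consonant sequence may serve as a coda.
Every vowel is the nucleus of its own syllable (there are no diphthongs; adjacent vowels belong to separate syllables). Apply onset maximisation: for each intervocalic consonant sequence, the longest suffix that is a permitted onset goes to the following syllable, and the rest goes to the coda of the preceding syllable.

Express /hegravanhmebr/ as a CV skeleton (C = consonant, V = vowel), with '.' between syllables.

Vowels present: e, a, a, e; each is a nucleus, giving 4 syllables.
V1 /e/ – V2 /a/: /gr/ — entire cluster is a permitted onset → onset /gr/, coda ∅.
V2 /a/ – V3 /a/: /v/ → onset of the next syllable (single consonants are always licit onsets).
V3 /a/ – V4 /e/: /nhm/ splits as /nh/ + /m/ (/m/ is the longest suffix that is a licit onset).
Result: he.gra.vanh.mebr.
Mapping each syllable to C/V: /he/ → CV, /gra/ → CCV, /vanh/ → CVCC, /mebr/ → CVCC.

CV.CCV.CVCC.CVCC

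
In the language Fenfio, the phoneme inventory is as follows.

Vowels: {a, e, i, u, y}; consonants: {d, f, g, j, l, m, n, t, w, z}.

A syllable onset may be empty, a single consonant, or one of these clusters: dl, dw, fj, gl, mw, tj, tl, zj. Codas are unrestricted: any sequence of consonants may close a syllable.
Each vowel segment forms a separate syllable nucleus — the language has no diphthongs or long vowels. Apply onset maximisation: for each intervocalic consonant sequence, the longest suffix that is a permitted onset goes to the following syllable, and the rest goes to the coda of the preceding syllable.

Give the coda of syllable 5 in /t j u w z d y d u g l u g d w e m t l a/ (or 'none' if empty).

The vowels are u, y, u, u, e, a — 6 nuclei, so 6 syllables.
σ1/σ2 boundary: /wzd/ — longest licit onset from the right is /d/, leaving /wz/ as coda.
σ2/σ3 boundary: /d/ → onset of the next syllable (single consonants are always licit onsets).
σ3/σ4 boundary: /gl/ is a licit onset in full, so it all attaches to the next syllable.
σ4/σ5 boundary: /gdw/ — longest licit onset from the right is /dw/, leaving /g/ as coda.
σ5/σ6 boundary: /mtl/ splits as /m/ + /tl/ (/tl/ is the longest suffix that is a licit onset).
Syllabification: tjuwz.dy.du.glug.dwem.tla.
Syllable 5 is /dwem/: onset /dw/, nucleus /e/, coda /m/.

m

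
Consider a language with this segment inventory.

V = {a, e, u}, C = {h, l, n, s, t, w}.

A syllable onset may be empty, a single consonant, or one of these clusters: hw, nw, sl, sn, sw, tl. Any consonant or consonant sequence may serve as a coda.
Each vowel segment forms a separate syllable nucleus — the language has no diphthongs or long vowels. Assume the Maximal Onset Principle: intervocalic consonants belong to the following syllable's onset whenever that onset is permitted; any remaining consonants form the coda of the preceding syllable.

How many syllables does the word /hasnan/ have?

Vowels present: a, a; each is a nucleus, giving 2 syllables.

2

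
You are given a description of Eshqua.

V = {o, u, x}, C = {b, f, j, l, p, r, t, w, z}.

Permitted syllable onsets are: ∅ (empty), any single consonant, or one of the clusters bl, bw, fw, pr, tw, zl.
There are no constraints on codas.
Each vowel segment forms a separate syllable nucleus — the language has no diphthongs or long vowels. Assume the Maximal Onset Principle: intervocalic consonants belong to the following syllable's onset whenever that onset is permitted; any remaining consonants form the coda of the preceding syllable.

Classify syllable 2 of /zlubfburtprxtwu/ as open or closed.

Vowels present: u, u, x, u; each is a nucleus, giving 4 syllables.
Between /u/ (V1) and /u/ (V2): cluster /bfb/ — the longest permitted-onset suffix is /b/; onset = /b/, preceding coda = /bf/.
Between /u/ (V2) and /x/ (V3): /rtpr/ — longest licit onset from the right is /pr/, leaving /rt/ as coda.
Between /x/ (V3) and /u/ (V4): cluster /tw/ — /tw/ is itself a permitted onset, so the whole cluster goes right; preceding coda = ∅.
Result: zlubf.burt.prx.twu.
Syllable 2 is /burt/ with coda /rt/, so it is closed.

closed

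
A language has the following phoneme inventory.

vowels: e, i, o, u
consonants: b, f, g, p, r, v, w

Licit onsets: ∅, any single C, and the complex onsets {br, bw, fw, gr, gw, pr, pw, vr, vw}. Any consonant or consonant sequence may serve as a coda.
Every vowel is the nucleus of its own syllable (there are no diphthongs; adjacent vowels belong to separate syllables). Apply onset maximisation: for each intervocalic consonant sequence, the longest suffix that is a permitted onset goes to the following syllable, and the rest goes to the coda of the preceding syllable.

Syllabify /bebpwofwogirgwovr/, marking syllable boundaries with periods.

Vowels present: e, o, o, i, o; each is a nucleus, giving 5 syllables.
Between /e/ (V1) and /o/ (V2): /bpw/ splits as /b/ + /pw/ (/pw/ is the longest suffix that is a licit onset).
Between /o/ (V2) and /o/ (V3): cluster /fw/ — /fw/ is itself a permitted onset, so the whole cluster goes right; preceding coda = ∅.
Between /o/ (V3) and /i/ (V4): /g/ → onset of the next syllable (single consonants are always licit onsets).
Between /i/ (V4) and /o/ (V5): cluster /rgw/ — the longest permitted-onset suffix is /gw/; onset = /gw/, preceding coda = /r/.

beb.pwo.fwo.gir.gwovr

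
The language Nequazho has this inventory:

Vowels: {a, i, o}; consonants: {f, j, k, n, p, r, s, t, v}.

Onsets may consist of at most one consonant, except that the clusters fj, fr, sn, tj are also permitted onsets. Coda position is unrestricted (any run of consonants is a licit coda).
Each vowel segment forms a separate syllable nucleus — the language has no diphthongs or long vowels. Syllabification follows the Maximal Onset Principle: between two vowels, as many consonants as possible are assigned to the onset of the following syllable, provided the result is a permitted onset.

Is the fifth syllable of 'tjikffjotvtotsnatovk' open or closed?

Nuclei (vowels): i, o, o, a, o → 5 syllables.
Between /i/ (V1) and /o/ (V2): cluster /kffj/ — the longest permitted-onset suffix is /fj/; onset = /fj/, preceding coda = /kf/.
Between /o/ (V2) and /o/ (V3): /tvt/ — longest licit onset from the right is /t/, leaving /tv/ as coda.
Between /o/ (V3) and /a/ (V4): /tsn/; trying suffixes from longest down, /sn/ is the first permitted one, so coda /t/ | onset /sn/.
Between /a/ (V4) and /o/ (V5): /t/ → onset of the next syllable (single consonants are always licit onsets).
Syllabification: tjikf.fjotv.tot.sna.tovk.
Syllable 5 is /tovk/ with coda /vk/, so it is closed.

closed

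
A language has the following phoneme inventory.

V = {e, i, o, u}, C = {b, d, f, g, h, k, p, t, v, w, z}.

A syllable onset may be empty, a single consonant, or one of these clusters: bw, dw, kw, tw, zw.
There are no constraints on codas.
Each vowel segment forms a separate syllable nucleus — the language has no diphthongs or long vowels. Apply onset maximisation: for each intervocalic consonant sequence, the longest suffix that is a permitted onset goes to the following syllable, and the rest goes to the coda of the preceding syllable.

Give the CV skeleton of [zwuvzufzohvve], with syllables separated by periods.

CCVC.CVC.CVCC.CV

Vowels present: u, u, o, e; each is a nucleus, giving 4 syllables.
Between /u/ (V1) and /u/ (V2): /vz/; trying suffixes from longest down, /z/ is the first permitted one, so coda /v/ | onset /z/.
Between /u/ (V2) and /o/ (V3): /fz/; trying suffixes from longest down, /z/ is the first permitted one, so coda /f/ | onset /z/.
Between /o/ (V3) and /e/ (V4): cluster /hvv/ — the longest permitted-onset suffix is /v/; onset = /v/, preceding coda = /hv/.
Syllabification: zwuv.zuf.zohv.ve.
Mapping each syllable to C/V: /zwuv/ → CCVC, /zuf/ → CVC, /zohv/ → CVCC, /ve/ → CV.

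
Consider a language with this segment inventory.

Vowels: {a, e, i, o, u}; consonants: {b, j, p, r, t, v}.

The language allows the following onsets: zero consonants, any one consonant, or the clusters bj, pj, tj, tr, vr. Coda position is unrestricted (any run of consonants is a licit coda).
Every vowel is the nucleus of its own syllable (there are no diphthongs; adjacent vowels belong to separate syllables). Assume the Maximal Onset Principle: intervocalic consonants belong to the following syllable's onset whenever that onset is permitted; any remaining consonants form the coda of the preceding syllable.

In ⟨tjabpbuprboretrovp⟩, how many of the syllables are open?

2

Vowels present: a, u, o, e, o; each is a nucleus, giving 5 syllables.
σ1/σ2 boundary: /bpb/; trying suffixes from longest down, /b/ is the first permitted one, so coda /bp/ | onset /b/.
σ2/σ3 boundary: /prb/ splits as /pr/ + /b/ (/b/ is the longest suffix that is a licit onset).
σ3/σ4 boundary: /r/ is a single consonant, so it becomes the next onset.
σ4/σ5 boundary: cluster /tr/ — /tr/ is itself a permitted onset, so the whole cluster goes right; preceding coda = ∅.
Result: tjabp.bupr.bo.re.trovp.
Classifying each syllable: /tjabp/ (closed), /bupr/ (closed), /bo/ (open), /re/ (open), /trovp/ (closed).
Open syllables: 2.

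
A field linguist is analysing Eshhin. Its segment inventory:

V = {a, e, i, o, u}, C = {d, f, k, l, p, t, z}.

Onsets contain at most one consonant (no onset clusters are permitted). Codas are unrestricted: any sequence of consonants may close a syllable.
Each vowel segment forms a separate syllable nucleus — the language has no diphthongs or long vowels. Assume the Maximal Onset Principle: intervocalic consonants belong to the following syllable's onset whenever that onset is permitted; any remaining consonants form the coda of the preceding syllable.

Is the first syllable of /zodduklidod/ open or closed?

closed

Nuclei (vowels): o, u, i, o → 4 syllables.
V1 /o/ – V2 /u/: cluster /dd/ — the longest permitted-onset suffix is /d/; onset = /d/, preceding coda = /d/.
V2 /u/ – V3 /i/: cluster /kl/ — the longest permitted-onset suffix is /l/; onset = /l/, preceding coda = /k/.
V3 /i/ – V4 /o/: /d/ is a single consonant, so it becomes the next onset.
Result: zod.duk.li.dod.
Syllable 1 is /zod/ with coda /d/, so it is closed.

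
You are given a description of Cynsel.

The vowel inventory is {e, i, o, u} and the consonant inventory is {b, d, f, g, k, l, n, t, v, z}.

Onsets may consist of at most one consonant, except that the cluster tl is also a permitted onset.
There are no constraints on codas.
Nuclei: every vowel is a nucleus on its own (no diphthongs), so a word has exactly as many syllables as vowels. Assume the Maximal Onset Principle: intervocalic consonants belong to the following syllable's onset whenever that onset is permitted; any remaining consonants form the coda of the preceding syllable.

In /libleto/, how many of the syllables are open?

The vowels are i, e, o — 3 nuclei, so 3 syllables.
V1 /i/ – V2 /e/: /bl/ splits as /b/ + /l/ (/l/ is the longest suffix that is a licit onset).
V2 /e/ – V3 /o/: /t/ is a single consonant, so it becomes the next onset.
So the parse is lib.le.to.
Classifying each syllable: /lib/ (closed), /le/ (open), /to/ (open).
Open syllables: 2.

2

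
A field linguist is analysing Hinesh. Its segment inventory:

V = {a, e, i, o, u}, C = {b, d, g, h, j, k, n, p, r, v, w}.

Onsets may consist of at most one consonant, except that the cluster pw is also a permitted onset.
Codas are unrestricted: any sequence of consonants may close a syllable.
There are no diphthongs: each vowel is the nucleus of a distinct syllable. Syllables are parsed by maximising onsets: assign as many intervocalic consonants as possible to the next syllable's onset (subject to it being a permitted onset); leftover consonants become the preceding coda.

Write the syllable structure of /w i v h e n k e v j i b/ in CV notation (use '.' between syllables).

Nuclei (vowels): i, e, e, i → 4 syllables.
V1 /i/ – V2 /e/: /vh/; trying suffixes from longest down, /h/ is the first permitted one, so coda /v/ | onset /h/.
V2 /e/ – V3 /e/: /nk/; trying suffixes from longest down, /k/ is the first permitted one, so coda /n/ | onset /k/.
V3 /e/ – V4 /i/: /vj/ — longest licit onset from the right is /j/, leaving /v/ as coda.
Result: wiv.hen.kev.jib.
Mapping each syllable to C/V: /wiv/ → CVC, /hen/ → CVC, /kev/ → CVC, /jib/ → CVC.

CVC.CVC.CVC.CVC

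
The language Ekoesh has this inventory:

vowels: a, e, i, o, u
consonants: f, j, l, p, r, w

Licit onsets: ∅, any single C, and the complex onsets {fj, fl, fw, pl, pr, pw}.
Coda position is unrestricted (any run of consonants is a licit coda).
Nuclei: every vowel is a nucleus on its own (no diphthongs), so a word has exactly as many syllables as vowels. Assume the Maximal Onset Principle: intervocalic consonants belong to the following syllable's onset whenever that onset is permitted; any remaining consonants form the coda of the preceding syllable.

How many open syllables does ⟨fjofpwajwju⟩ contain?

The vowels are o, a, u — 3 nuclei, so 3 syllables.
σ1/σ2 boundary: /fpw/ splits as /f/ + /pw/ (/pw/ is the longest suffix that is a licit onset).
σ2/σ3 boundary: /jwj/ — longest licit onset from the right is /j/, leaving /jw/ as coda.
So the parse is fjof.pwajw.ju.
Classifying each syllable: /fjof/ (closed), /pwajw/ (closed), /ju/ (open).
Open syllables: 1.

1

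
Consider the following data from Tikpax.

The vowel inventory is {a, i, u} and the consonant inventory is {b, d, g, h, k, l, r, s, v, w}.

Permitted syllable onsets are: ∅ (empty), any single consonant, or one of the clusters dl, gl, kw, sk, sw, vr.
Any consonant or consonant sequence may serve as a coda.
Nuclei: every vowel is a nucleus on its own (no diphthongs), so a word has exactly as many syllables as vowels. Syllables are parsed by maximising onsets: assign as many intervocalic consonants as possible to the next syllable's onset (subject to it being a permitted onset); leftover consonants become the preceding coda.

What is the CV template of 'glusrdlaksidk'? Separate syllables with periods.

Nuclei (vowels): u, a, i → 3 syllables.
V1 /u/ – V2 /a/: /srdl/; trying suffixes from longest down, /dl/ is the first permitted one, so coda /sr/ | onset /dl/.
V2 /a/ – V3 /i/: /ks/ — longest licit onset from the right is /s/, leaving /k/ as coda.
Syllabification: glusr.dlak.sidk.
Mapping each syllable to C/V: /glusr/ → CCVCC, /dlak/ → CCVC, /sidk/ → CVCC.

CCVCC.CCVC.CVCC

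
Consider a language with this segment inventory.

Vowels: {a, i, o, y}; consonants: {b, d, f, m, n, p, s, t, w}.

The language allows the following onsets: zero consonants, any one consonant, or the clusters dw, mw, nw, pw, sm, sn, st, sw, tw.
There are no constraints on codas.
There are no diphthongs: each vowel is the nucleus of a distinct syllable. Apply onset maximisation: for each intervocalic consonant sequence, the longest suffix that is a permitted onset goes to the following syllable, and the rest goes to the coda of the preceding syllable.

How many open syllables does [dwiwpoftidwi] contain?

2

Nuclei (vowels): i, o, i, i → 4 syllables.
/i…o/ gap (V1→V2): cluster /wp/ — the longest permitted-onset suffix is /p/; onset = /p/, preceding coda = /w/.
/o…i/ gap (V2→V3): /ft/; trying suffixes from longest down, /t/ is the first permitted one, so coda /f/ | onset /t/.
/i…i/ gap (V3→V4): /dw/ is a licit onset in full, so it all attaches to the next syllable.
So the parse is dwiw.pof.ti.dwi.
Classifying each syllable: /dwiw/ (closed), /pof/ (closed), /ti/ (open), /dwi/ (open).
Open syllables: 2.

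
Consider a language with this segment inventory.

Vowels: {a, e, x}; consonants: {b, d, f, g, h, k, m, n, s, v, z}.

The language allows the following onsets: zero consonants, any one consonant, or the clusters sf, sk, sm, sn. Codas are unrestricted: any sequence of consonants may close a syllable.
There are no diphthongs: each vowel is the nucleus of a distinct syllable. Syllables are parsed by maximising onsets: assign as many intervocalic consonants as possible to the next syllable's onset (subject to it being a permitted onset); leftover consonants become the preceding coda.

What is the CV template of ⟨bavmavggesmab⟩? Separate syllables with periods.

CVC.CVCC.CV.CCVC

The vowels are a, a, e, a — 4 nuclei, so 4 syllables.
Between /a/ (V1) and /a/ (V2): /vm/ — longest licit onset from the right is /m/, leaving /v/ as coda.
Between /a/ (V2) and /e/ (V3): /vgg/; trying suffixes from longest down, /g/ is the first permitted one, so coda /vg/ | onset /g/.
Between /e/ (V3) and /a/ (V4): /sm/ — entire cluster is a permitted onset → onset /sm/, coda ∅.
Syllabification: bav.mavg.ge.smab.
Mapping each syllable to C/V: /bav/ → CVC, /mavg/ → CVCC, /ge/ → CV, /smab/ → CCVC.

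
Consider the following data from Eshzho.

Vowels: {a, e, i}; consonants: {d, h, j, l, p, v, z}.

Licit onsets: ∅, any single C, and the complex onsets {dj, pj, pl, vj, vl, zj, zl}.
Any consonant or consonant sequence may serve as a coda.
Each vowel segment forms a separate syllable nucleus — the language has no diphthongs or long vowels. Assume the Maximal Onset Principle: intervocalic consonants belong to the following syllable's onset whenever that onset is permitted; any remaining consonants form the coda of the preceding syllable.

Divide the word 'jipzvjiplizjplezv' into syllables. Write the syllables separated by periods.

Nuclei (vowels): i, i, i, e → 4 syllables.
/i…i/ gap (V1→V2): cluster /pzvj/ — the longest permitted-onset suffix is /vj/; onset = /vj/, preceding coda = /pz/.
/i…i/ gap (V2→V3): /pl/ is a licit onset in full, so it all attaches to the next syllable.
/i…e/ gap (V3→V4): /zjpl/ splits as /zj/ + /pl/ (/pl/ is the longest suffix that is a licit onset).

jipz.vji.plizj.plezv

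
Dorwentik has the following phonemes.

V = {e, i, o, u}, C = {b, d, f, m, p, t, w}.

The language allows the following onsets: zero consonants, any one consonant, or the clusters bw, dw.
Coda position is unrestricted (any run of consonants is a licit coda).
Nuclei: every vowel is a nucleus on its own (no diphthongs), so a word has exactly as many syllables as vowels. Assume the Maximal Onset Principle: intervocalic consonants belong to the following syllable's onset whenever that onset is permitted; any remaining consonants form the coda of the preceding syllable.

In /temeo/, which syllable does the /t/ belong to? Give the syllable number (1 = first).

1

Nuclei (vowels): e, e, o → 3 syllables.
V1 /e/ – V2 /e/: /m/ → onset of the next syllable (single consonants are always licit onsets).
V2 /e/ – V3 /o/: no consonants, so the boundary falls immediately after /e/.
Result: te.me.o.
The /t/ is in the onset of syllable 1 (/te/).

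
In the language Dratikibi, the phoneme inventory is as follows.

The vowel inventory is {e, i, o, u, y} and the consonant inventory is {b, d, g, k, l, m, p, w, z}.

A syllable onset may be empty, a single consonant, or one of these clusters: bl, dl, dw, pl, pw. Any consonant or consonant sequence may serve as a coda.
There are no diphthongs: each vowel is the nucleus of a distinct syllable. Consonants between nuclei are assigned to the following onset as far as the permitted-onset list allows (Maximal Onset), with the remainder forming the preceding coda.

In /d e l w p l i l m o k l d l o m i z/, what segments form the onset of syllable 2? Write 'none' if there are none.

pl

Nuclei (vowels): e, i, o, o, i → 5 syllables.
Between /e/ (V1) and /i/ (V2): /lwpl/ splits as /lw/ + /pl/ (/pl/ is the longest suffix that is a licit onset).
Between /i/ (V2) and /o/ (V3): /lm/ — longest licit onset from the right is /m/, leaving /l/ as coda.
Between /o/ (V3) and /o/ (V4): /kldl/ — longest licit onset from the right is /dl/, leaving /kl/ as coda.
Between /o/ (V4) and /i/ (V5): /m/ → onset of the next syllable (single consonants are always licit onsets).
So the parse is delw.plil.mokl.dlo.miz.
Syllable 2 is /plil/: onset /pl/, nucleus /i/, coda /l/.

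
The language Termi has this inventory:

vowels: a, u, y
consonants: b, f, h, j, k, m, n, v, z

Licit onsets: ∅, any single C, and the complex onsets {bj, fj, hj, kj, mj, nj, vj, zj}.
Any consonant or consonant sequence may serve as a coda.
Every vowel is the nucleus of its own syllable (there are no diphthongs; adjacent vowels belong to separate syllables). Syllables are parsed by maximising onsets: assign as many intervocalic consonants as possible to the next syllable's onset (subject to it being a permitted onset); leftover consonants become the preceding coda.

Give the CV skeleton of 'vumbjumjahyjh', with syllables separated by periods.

CVC.CCV.CCV.CVCC

The vowels are u, u, a, y — 4 nuclei, so 4 syllables.
/u…u/ gap (V1→V2): cluster /mbj/ — the longest permitted-onset suffix is /bj/; onset = /bj/, preceding coda = /m/.
/u…a/ gap (V2→V3): /mj/ — entire cluster is a permitted onset → onset /mj/, coda ∅.
/a…y/ gap (V3→V4): /h/ → onset of the next syllable (single consonants are always licit onsets).
So the parse is vum.bju.mja.hyjh.
Mapping each syllable to C/V: /vum/ → CVC, /bju/ → CCV, /mja/ → CCV, /hyjh/ → CVCC.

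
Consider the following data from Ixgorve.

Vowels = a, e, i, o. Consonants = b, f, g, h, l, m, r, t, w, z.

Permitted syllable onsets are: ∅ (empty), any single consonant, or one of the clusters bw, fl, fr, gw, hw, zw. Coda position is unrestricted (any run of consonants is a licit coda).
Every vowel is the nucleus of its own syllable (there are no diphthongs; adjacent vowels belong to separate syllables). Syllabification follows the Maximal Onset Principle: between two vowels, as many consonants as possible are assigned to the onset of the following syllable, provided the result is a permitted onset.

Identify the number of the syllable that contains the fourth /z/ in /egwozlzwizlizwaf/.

5

Vowels present: e, o, i, i, a; each is a nucleus, giving 5 syllables.
/e…o/ gap (V1→V2): /gw/ — entire cluster is a permitted onset → onset /gw/, coda ∅.
/o…i/ gap (V2→V3): /zlzw/; trying suffixes from longest down, /zw/ is the first permitted one, so coda /zl/ | onset /zw/.
/i…i/ gap (V3→V4): /zl/ — longest licit onset from the right is /l/, leaving /z/ as coda.
/i…a/ gap (V4→V5): cluster /zw/ — /zw/ is itself a permitted onset, so the whole cluster goes right; preceding coda = ∅.
Syllabification: e.gwozl.zwiz.li.zwaf.
The fourth /z/ is in the onset of syllable 5 (/zwaf/).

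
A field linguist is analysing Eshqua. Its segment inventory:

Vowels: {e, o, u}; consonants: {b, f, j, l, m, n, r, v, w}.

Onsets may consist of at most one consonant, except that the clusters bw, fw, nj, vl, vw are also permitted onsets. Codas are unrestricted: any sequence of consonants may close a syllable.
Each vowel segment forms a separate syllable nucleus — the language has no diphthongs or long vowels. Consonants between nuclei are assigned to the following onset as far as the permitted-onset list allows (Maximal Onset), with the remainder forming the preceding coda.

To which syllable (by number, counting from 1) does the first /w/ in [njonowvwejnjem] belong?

2

Vowels present: o, o, e, e; each is a nucleus, giving 4 syllables.
Between /o/ (V1) and /o/ (V2): just /n/ — single C goes to the following onset.
Between /o/ (V2) and /e/ (V3): /wvw/ splits as /w/ + /vw/ (/vw/ is the longest suffix that is a licit onset).
Between /e/ (V3) and /e/ (V4): /jnj/ — longest licit onset from the right is /nj/, leaving /j/ as coda.
Syllabification: njo.now.vwej.njem.
The first /w/ is in the coda of syllable 2 (/now/).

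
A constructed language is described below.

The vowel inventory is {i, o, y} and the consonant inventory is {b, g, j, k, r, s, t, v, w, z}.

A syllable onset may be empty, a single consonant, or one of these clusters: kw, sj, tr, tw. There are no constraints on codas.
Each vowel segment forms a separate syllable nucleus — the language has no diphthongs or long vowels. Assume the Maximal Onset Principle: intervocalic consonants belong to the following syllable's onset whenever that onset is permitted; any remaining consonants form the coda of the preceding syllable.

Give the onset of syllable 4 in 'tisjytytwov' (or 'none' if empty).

Nuclei (vowels): i, y, y, o → 4 syllables.
/i…y/ gap (V1→V2): /sj/ is a licit onset in full, so it all attaches to the next syllable.
/y…y/ gap (V2→V3): just /t/ — single C goes to the following onset.
/y…o/ gap (V3→V4): /tw/ is a licit onset in full, so it all attaches to the next syllable.
Putting it together: ti.sjy.ty.twov.
Syllable 4 is /twov/: onset /tw/, nucleus /o/, coda /v/.

tw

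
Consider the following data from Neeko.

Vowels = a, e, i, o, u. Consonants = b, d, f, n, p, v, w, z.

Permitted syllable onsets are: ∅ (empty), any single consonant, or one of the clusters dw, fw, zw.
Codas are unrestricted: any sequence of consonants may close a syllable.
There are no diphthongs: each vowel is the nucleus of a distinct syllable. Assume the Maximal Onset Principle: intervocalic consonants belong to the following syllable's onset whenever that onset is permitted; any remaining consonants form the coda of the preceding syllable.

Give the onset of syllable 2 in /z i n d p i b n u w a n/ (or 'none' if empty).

p

Nuclei (vowels): i, i, u, a → 4 syllables.
Between /i/ (V1) and /i/ (V2): cluster /ndp/ — the longest permitted-onset suffix is /p/; onset = /p/, preceding coda = /nd/.
Between /i/ (V2) and /u/ (V3): /bn/ — longest licit onset from the right is /n/, leaving /b/ as coda.
Between /u/ (V3) and /a/ (V4): just /w/ — single C goes to the following onset.
Putting it together: zind.pib.nu.wan.
Syllable 2 is /pib/: onset /p/, nucleus /i/, coda /b/.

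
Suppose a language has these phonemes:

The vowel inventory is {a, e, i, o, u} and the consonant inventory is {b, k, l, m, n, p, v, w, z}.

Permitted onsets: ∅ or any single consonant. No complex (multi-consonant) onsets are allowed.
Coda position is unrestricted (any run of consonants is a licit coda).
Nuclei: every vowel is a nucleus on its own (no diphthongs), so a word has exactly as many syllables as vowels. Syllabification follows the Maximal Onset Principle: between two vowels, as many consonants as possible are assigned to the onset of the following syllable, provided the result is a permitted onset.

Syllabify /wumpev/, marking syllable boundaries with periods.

The vowels are u, e — 2 nuclei, so 2 syllables.
Between /u/ (V1) and /e/ (V2): cluster /mp/ — the longest permitted-onset suffix is /p/; onset = /p/, preceding coda = /m/.

wum.pev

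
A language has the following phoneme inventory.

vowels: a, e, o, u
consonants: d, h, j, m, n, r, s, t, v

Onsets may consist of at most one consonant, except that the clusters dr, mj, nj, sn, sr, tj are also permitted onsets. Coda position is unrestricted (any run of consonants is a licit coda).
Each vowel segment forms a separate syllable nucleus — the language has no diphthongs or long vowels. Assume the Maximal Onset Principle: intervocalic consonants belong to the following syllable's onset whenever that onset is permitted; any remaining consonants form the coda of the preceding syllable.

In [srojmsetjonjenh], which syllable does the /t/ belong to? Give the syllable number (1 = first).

3

Nuclei (vowels): o, e, o, e → 4 syllables.
Between /o/ (V1) and /e/ (V2): cluster /jms/ — the longest permitted-onset suffix is /s/; onset = /s/, preceding coda = /jm/.
Between /e/ (V2) and /o/ (V3): /tj/ — entire cluster is a permitted onset → onset /tj/, coda ∅.
Between /o/ (V3) and /e/ (V4): /nj/ — entire cluster is a permitted onset → onset /nj/, coda ∅.
So the parse is srojm.se.tjo.njenh.
The /t/ is in the onset of syllable 3 (/tjo/).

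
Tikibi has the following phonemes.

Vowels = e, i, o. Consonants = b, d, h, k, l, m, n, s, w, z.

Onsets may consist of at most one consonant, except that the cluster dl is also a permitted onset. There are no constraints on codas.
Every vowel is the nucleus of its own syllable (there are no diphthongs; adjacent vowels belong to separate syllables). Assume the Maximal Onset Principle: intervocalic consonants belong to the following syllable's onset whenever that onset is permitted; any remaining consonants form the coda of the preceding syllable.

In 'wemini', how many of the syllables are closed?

0

The vowels are e, i, i — 3 nuclei, so 3 syllables.
Between /e/ (V1) and /i/ (V2): /m/ → onset of the next syllable (single consonants are always licit onsets).
Between /i/ (V2) and /i/ (V3): /n/ is a single consonant, so it becomes the next onset.
Syllabification: we.mi.ni.
Classifying each syllable: /we/ (open), /mi/ (open), /ni/ (open).
Closed syllables: 0.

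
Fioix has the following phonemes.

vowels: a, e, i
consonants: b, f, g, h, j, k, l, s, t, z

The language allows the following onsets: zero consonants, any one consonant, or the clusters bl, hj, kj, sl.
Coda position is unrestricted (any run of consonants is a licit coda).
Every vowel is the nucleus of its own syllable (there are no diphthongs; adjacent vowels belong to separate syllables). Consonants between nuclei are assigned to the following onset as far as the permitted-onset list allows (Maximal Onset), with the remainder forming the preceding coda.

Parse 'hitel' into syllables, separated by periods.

The vowels are i, e — 2 nuclei, so 2 syllables.
Between /i/ (V1) and /e/ (V2): just /t/ — single C goes to the following onset.

hi.tel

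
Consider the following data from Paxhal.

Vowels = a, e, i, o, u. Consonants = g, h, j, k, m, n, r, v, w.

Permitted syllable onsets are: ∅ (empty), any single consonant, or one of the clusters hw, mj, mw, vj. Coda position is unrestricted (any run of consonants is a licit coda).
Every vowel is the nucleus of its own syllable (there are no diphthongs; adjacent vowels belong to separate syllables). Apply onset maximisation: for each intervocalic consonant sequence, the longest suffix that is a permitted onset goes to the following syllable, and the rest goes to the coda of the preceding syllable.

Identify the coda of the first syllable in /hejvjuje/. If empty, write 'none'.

j

Nuclei (vowels): e, u, e → 3 syllables.
V1 /e/ – V2 /u/: /jvj/ — longest licit onset from the right is /vj/, leaving /j/ as coda.
V2 /u/ – V3 /e/: /j/ is a single consonant, so it becomes the next onset.
Syllabification: hej.vju.je.
Syllable 1 is /hej/: onset /h/, nucleus /e/, coda /j/.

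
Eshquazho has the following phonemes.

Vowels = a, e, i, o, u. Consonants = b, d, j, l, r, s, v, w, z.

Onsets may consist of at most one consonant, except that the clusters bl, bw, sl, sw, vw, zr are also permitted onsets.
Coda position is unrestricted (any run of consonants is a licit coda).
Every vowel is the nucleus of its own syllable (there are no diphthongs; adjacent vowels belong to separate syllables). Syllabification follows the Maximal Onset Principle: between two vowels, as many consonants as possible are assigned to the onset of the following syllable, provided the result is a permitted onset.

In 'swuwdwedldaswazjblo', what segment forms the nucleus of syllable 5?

o

The vowels are u, e, a, a, o — 5 nuclei, so 5 syllables.
The fifth nucleus (vowel 5 from the left) is /o/.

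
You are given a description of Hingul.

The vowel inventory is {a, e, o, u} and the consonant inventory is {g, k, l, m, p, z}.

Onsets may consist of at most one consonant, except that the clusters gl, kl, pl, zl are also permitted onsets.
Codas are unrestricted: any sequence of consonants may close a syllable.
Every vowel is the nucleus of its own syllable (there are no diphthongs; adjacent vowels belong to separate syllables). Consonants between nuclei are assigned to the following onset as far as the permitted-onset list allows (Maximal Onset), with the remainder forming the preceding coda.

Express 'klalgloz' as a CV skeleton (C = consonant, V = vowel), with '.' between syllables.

CCVC.CCVC

The vowels are a, o — 2 nuclei, so 2 syllables.
σ1/σ2 boundary: /lgl/ — longest licit onset from the right is /gl/, leaving /l/ as coda.
So the parse is klal.gloz.
Mapping each syllable to C/V: /klal/ → CCVC, /gloz/ → CCVC.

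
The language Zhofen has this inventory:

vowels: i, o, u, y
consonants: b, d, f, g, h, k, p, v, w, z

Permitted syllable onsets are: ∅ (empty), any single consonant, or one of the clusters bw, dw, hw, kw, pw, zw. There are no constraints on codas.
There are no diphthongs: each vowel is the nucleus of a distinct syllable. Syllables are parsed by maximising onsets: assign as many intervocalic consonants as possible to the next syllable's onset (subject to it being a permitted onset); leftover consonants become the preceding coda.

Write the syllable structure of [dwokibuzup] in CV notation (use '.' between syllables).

The vowels are o, i, u, u — 4 nuclei, so 4 syllables.
Between /o/ (V1) and /i/ (V2): just /k/ — single C goes to the following onset.
Between /i/ (V2) and /u/ (V3): /b/ → onset of the next syllable (single consonants are always licit onsets).
Between /u/ (V3) and /u/ (V4): just /z/ — single C goes to the following onset.
So the parse is dwo.ki.bu.zup.
Mapping each syllable to C/V: /dwo/ → CCV, /ki/ → CV, /bu/ → CV, /zup/ → CVC.

CCV.CV.CV.CVC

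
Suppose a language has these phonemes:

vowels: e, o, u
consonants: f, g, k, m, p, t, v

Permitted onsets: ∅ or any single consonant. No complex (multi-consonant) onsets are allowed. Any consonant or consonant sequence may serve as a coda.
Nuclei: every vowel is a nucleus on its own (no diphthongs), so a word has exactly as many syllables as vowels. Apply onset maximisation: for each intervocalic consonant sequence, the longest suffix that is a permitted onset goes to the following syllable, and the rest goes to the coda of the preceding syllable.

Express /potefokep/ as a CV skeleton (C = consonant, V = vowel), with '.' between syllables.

CV.CV.CV.CVC

Vowels present: o, e, o, e; each is a nucleus, giving 4 syllables.
/o…e/ gap (V1→V2): /t/ is a single consonant, so it becomes the next onset.
/e…o/ gap (V2→V3): /f/ is a single consonant, so it becomes the next onset.
/o…e/ gap (V3→V4): /k/ → onset of the next syllable (single consonants are always licit onsets).
Putting it together: po.te.fo.kep.
Mapping each syllable to C/V: /po/ → CV, /te/ → CV, /fo/ → CV, /kep/ → CVC.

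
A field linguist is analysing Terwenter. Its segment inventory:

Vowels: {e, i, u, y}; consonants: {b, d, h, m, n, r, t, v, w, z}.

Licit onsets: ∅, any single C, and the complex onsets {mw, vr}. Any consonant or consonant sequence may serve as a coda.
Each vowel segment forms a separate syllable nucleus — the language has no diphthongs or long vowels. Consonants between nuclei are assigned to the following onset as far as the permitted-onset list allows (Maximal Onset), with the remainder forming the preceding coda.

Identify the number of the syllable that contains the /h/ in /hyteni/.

Nuclei (vowels): y, e, i → 3 syllables.
/y…e/ gap (V1→V2): /t/ is a single consonant, so it becomes the next onset.
/e…i/ gap (V2→V3): /n/ → onset of the next syllable (single consonants are always licit onsets).
So the parse is hy.te.ni.
The /h/ is in the onset of syllable 1 (/hy/).

1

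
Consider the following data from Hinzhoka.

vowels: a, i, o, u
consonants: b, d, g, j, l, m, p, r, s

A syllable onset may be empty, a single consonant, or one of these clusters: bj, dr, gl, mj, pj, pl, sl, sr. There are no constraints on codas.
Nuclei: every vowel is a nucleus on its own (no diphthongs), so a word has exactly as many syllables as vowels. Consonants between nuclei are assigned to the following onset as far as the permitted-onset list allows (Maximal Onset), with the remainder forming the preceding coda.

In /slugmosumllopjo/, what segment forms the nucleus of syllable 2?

The vowels are u, o, u, o, o — 5 nuclei, so 5 syllables.
The second nucleus (vowel 2 from the left) is /o/.

o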